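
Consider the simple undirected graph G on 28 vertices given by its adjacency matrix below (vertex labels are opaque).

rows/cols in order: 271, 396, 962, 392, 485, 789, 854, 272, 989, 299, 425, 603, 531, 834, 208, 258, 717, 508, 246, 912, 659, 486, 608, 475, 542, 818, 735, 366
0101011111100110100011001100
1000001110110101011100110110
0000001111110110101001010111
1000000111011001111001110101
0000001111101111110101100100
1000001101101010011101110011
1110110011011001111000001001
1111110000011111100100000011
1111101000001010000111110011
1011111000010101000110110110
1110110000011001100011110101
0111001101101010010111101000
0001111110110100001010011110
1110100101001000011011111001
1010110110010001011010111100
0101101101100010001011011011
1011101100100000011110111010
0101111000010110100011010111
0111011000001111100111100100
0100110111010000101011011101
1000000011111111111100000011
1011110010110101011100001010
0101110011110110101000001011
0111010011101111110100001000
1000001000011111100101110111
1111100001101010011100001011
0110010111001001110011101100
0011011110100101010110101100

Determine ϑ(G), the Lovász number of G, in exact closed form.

Vertex 912 has 15 neighbors: 396, 485, 789, 272, 989, 299, 603, 717, 246, 659, 486, 475, 542, 818, 366.
N(366) = {962, 392, 789, 854, 272, 989, 425, 834, 258, 508, 912, 659, 608, 542, 818}, |N(366)| = 15.
Vertex 962 has 15 neighbors: 854, 272, 989, 299, 425, 603, 834, 208, 717, 246, 486, 475, 818, 735, 366.
N(425) = {271, 396, 962, 485, 789, 603, 531, 258, 717, 659, 486, 608, 475, 818, 366}, |N(425)| = 15.
15-regular, N=28; Kneser K(8,2) on C(8,2)=28 vertices.
A has 3 distinct eigenvalues ≈ [15.0, 1.0, -5.0].
−28·(-5) / ((15)−(-5)) = 7 = ϑ(G).
≈ 7.00000 (to 5 d.p.).

7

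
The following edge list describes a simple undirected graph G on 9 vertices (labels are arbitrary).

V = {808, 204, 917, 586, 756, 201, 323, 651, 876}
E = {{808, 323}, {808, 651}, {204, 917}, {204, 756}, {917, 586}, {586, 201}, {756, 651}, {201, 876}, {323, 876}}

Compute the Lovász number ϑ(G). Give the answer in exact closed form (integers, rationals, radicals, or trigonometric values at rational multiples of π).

N(201) = {586, 876}, |N(201)| = 2.
N(651) = {808, 756}, |N(651)| = 2.
N(808) = {323, 651}, |N(808)| = 2.
deg(876) = 2; N(876) = {201, 323}.
9-vertex 2-regular graph: a single 9-cycle (edge-transitive).
The 5 distinct eigenvalues: [2.0, 1.53209, 0.3473, -1.0, -1.87939].
Lovász: ϑ = −9(-2*cos(pi/9))/(2+-(-1)*2*cos(pi/9)) = 9*cos(pi/9)/(cos(pi/9) + 1).
≈ 4.3600896 (to 7 d.p.).
Lovász sandwich 4 ≤ 9*cos(pi/9)/(cos(pi/9) + 1) ≤ 5: both strict.

9*cos(pi/9)/(cos(pi/9) + 1)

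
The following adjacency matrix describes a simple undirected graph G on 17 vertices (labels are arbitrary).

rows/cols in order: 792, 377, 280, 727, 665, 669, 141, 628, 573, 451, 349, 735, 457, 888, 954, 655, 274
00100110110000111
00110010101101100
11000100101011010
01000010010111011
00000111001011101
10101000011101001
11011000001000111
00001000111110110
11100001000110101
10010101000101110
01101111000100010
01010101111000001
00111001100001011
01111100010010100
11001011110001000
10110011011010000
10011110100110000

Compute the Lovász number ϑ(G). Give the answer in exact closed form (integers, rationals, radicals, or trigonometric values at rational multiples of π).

sqrt(17)

deg(735) = 8; N(735) = {377, 727, 669, 628, 573, 451, 349, 274}.
N(954) = {792, 377, 665, 141, 628, 573, 451, 888}, |N(954)| = 8.
Vertex 628 has 8 neighbors: 665, 573, 451, 349, 735, 457, 954, 655.
N(669) = {792, 280, 665, 451, 349, 735, 888, 274}, |N(669)| = 8.
8-regular, N=17; Paley(17): SR with (k,λ,μ)=(8,3,4).
A has 3 distinct eigenvalues ≈ [8.0, 1.562, -2.562].
−17·(-sqrt(17)/2 - 1/2) / ((8)−(-sqrt(17)/2 - 1/2)) = sqrt(17) = ϑ(G).
ϑ(G) ≈ 4.1231.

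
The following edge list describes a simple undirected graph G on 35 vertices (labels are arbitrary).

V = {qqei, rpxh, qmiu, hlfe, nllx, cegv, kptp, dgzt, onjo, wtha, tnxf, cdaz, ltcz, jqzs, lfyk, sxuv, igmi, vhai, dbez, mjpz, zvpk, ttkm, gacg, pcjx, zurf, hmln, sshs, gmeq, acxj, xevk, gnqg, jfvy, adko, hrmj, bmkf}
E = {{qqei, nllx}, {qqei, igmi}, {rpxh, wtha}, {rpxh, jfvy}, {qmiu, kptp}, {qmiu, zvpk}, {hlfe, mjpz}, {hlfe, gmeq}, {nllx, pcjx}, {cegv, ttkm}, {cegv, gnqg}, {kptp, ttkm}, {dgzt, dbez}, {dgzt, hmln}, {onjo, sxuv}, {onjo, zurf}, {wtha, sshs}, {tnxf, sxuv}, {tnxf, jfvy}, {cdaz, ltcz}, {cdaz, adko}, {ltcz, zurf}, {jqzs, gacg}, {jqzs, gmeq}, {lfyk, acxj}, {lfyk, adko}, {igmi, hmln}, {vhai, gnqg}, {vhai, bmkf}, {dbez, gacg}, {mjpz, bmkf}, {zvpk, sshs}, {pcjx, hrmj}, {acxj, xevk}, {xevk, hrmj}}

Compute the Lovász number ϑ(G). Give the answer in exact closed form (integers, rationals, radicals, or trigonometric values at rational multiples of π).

35*cos(pi/35)/(cos(pi/35) + 1)

deg(dgzt) = 2; N(dgzt) = {dbez, hmln}.
N(qmiu) = {kptp, zvpk}, |N(qmiu)| = 2.
Vertex dbez has 2 neighbors: dgzt, gacg.
N(zurf) = {onjo, ltcz}, |N(zurf)| = 2.
deg(v) = 2 for all v (|V|=35); the odd cycle C_{35}.
The 18 distinct eigenvalues: [2.0, 1.968, 1.872, 1.717, 1.506, 1.247, 0.948, 0.618, 0.268, -0.09, -0.445, -0.786, -1.102, -1.382, -1.618, -1.802, -1.928, -1.992].
−35·(-2*cos(pi/35)) / ((2)−(-2*cos(pi/35))) = 35*cos(pi/35)/(cos(pi/35) + 1) = ϑ(G).
ϑ(G) ≈ 17.46470403.
17 ≤ 35*cos(pi/35)/(cos(pi/35) + 1) ≤ 18: both strict.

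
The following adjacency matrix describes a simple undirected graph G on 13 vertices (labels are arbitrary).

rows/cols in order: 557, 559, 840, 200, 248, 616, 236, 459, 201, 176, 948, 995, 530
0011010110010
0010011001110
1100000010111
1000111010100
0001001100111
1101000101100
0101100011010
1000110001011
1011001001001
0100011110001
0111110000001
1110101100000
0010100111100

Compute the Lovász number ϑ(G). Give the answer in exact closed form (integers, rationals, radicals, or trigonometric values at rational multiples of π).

Vertex 200 has 6 neighbors: 557, 248, 616, 236, 201, 948.
Vertex 236 has 6 neighbors: 559, 200, 248, 201, 176, 995.
N(530) = {840, 248, 459, 201, 176, 948}, |N(530)| = 6.
N(557) = {840, 200, 616, 459, 201, 995}, |N(557)| = 6.
Regular of degree 6 on 13 vertices: SR(13,6,2,3) — a Paley graph.
spec(A) ≈ [6.0, 1.30278, -2.30278] (distinct, 5 d.p.).
Lovász (edge-transitive): ϑ = −13·(-sqrt(13)/2 - 1/2)/((6)−(-sqrt(13)/2 - 1/2)) = sqrt(13).
≈ 3.605551 (to 6 d.p.).

sqrt(13)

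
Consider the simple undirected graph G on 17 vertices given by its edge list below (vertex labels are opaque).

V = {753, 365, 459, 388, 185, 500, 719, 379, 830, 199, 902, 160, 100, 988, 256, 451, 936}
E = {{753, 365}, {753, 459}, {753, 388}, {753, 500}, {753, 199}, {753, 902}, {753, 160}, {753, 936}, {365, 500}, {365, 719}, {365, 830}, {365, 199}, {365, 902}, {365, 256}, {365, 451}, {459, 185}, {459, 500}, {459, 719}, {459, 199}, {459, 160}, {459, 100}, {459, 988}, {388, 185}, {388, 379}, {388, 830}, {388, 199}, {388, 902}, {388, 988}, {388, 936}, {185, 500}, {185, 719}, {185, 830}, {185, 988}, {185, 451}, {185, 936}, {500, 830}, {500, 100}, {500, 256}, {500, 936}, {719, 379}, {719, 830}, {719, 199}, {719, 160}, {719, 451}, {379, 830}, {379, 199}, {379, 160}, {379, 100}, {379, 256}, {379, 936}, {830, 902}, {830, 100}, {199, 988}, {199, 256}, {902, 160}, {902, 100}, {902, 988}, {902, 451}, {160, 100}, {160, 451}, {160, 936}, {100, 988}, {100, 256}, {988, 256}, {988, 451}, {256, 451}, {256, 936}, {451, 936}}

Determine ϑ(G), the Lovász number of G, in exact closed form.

Vertex 365 has 8 neighbors: 753, 500, 719, 830, 199, 902, 256, 451.
deg(459) = 8; N(459) = {753, 185, 500, 719, 199, 160, 100, 988}.
Vertex 902 has 8 neighbors: 753, 365, 388, 830, 160, 100, 988, 451.
Vertex 185 has 8 neighbors: 459, 388, 500, 719, 830, 988, 451, 936.
Regular of degree 8 on 17 vertices: SR(17,8,3,4) — a Paley graph.
The 3 distinct eigenvalues: [8.0, 1.561553, -2.561553].
λ_max=8, λ_min=-sqrt(17)/2 - 1/2; ϑ = −17·λ_min/(λ_max−λ_min) = sqrt(17).
= 4.123105626… (decimal).

sqrt(17)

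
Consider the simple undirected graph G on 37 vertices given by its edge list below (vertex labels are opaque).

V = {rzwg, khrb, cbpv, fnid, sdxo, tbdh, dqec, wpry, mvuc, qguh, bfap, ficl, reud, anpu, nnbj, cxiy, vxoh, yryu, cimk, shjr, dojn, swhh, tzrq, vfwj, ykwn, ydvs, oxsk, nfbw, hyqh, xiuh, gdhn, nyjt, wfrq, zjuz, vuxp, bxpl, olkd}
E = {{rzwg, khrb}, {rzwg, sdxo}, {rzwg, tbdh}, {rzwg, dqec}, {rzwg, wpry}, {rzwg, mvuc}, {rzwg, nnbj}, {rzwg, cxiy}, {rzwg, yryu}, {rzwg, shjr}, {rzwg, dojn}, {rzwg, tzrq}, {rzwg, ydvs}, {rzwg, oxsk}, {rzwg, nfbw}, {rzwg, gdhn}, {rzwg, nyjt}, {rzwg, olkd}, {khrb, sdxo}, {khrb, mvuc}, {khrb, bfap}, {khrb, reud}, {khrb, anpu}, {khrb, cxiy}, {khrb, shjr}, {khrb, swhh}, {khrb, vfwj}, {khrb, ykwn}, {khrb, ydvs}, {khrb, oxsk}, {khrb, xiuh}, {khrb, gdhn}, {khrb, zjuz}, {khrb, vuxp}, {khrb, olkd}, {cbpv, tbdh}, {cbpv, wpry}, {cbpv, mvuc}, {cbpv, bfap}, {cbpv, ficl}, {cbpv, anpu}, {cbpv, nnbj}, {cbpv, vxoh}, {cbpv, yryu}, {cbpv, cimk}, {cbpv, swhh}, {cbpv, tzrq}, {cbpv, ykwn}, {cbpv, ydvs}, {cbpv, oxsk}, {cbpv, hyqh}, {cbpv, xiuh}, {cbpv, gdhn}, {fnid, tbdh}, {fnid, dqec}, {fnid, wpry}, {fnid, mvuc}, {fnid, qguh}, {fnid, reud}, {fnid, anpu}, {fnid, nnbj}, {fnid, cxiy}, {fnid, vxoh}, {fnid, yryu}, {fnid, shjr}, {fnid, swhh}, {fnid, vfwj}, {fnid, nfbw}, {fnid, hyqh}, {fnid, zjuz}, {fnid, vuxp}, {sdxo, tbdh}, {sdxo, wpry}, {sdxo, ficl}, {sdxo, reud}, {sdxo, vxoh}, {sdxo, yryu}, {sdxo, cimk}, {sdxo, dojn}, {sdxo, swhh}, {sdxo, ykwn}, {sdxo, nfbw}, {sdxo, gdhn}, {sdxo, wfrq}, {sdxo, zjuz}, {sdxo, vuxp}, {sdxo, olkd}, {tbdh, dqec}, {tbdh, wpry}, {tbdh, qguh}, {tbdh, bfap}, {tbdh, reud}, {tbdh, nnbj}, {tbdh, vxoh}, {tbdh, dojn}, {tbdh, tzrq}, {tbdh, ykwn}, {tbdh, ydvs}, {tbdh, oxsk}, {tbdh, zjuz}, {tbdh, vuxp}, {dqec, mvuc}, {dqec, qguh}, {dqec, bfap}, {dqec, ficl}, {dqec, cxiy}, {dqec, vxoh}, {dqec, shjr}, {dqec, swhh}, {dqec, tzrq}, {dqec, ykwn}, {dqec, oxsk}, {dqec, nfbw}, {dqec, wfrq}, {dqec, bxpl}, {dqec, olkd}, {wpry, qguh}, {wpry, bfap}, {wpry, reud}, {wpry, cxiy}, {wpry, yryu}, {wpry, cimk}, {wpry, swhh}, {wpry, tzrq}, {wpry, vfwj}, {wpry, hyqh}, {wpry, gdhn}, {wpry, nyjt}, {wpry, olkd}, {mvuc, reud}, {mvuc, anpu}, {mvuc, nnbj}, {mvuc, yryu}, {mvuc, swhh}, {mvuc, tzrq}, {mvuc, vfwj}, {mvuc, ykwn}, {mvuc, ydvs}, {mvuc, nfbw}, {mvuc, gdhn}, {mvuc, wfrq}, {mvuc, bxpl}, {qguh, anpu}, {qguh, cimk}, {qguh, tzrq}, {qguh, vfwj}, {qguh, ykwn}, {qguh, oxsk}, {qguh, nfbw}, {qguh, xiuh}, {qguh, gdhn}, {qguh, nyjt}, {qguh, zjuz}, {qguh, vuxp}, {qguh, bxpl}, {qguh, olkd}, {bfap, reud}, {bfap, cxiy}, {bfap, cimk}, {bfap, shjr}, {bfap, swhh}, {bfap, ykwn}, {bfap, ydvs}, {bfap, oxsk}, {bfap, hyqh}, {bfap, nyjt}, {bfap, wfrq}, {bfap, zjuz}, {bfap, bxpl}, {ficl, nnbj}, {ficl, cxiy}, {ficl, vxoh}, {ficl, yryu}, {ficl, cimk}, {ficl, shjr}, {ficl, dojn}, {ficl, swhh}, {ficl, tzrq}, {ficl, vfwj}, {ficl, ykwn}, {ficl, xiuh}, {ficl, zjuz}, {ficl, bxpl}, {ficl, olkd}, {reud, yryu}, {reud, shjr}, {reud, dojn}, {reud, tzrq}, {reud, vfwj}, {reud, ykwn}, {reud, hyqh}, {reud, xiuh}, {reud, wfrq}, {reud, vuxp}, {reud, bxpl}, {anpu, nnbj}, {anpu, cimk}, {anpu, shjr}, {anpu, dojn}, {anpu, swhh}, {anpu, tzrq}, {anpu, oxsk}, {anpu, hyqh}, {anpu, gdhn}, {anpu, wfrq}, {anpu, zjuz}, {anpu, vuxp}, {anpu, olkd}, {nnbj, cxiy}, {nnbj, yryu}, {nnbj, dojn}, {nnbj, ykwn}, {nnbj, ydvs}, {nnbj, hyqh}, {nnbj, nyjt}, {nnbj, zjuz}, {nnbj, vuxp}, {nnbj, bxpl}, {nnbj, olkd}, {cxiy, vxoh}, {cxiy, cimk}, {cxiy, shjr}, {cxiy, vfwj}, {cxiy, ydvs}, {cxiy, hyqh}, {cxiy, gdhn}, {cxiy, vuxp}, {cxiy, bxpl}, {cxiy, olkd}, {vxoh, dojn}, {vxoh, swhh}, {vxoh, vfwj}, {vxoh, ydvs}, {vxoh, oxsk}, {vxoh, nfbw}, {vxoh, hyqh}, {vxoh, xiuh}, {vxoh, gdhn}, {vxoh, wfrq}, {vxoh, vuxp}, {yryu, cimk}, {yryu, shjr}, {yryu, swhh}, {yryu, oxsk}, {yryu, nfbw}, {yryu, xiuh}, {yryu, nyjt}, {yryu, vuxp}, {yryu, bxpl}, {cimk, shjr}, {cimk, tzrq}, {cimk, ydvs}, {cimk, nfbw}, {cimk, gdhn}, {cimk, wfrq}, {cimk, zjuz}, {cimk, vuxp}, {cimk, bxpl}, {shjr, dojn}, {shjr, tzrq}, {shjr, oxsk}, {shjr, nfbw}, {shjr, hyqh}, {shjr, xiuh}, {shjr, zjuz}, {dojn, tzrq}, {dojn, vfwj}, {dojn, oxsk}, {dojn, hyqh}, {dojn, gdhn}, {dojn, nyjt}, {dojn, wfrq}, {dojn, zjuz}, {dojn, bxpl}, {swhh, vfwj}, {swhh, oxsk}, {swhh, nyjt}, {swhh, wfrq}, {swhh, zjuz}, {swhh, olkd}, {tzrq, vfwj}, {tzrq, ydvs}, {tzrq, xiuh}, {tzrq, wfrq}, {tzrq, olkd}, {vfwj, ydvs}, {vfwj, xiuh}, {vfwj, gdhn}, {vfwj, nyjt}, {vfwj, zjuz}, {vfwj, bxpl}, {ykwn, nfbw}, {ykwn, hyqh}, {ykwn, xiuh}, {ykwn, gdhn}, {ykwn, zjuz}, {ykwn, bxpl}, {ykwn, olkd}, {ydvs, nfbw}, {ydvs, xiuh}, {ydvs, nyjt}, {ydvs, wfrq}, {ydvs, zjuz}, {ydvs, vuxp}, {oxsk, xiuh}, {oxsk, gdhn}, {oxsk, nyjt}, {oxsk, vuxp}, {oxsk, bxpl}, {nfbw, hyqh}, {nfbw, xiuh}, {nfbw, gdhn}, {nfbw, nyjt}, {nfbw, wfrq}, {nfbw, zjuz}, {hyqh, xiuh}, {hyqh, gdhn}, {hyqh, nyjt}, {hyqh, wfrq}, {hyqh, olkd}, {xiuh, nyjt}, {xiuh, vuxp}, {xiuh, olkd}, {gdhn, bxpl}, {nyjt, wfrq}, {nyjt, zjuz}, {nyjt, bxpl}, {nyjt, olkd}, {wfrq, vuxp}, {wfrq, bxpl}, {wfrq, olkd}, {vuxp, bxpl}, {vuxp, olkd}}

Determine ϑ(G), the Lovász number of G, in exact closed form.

N(reud) = {khrb, fnid, sdxo, tbdh, wpry, mvuc, bfap, yryu, shjr, dojn, tzrq, vfwj, ykwn, hyqh, xiuh, wfrq, vuxp, bxpl}, |N(reud)| = 18.
Vertex nfbw has 18 neighbors: rzwg, fnid, sdxo, dqec, mvuc, qguh, vxoh, yryu, cimk, shjr, ykwn, ydvs, hyqh, xiuh, gdhn, nyjt, wfrq, zjuz.
deg(oxsk) = 18; N(oxsk) = {rzwg, khrb, cbpv, tbdh, dqec, qguh, bfap, anpu, vxoh, yryu, shjr, dojn, swhh, xiuh, gdhn, nyjt, vuxp, bxpl}.
deg(qguh) = 18; N(qguh) = {fnid, tbdh, dqec, wpry, anpu, cimk, tzrq, vfwj, ykwn, oxsk, nfbw, xiuh, gdhn, nyjt, zjuz, vuxp, bxpl, olkd}.
deg(v) = 18 for all v (|V|=37); Paley(37): SR with (k,λ,μ)=(18,8,9).
A has 3 distinct eigenvalues ≈ [18.0, 2.5414, -3.5414].
Lovász: ϑ = −37(-sqrt(37)/2 - 1/2)/(18+-(-sqrt(37)/2 - 1/2)) = sqrt(37).
= 6.08276… (decimal).

sqrt(37)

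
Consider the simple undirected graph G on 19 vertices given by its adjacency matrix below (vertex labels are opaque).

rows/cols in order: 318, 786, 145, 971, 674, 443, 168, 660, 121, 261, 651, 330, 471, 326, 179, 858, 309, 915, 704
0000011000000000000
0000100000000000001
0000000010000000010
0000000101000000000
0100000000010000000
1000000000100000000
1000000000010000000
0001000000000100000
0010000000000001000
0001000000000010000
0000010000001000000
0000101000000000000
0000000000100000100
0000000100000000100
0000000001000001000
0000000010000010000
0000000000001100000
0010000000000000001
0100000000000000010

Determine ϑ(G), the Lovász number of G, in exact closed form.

19*cos(pi/19)/(cos(pi/19) + 1)

deg(309) = 2; N(309) = {471, 326}.
N(261) = {971, 179}, |N(261)| = 2.
Vertex 971 has 2 neighbors: 660, 261.
Vertex 443 has 2 neighbors: 318, 651.
2-regular, N=19; connected 2-regular on 19 ⇒ C_{19}.
spec(A) ≈ [2.0, 1.891634, 1.578281, 1.093896, 0.490971, -0.165159, -0.803391, -1.354563, -1.758948, -1.972723] (distinct, 6 d.p.).
−19·(-2*cos(pi/19)) / ((2)−(-2*cos(pi/19))) = 19*cos(pi/19)/(cos(pi/19) + 1) = ϑ(G).
= 9.43477… (decimal).
9 ≤ 19*cos(pi/19)/(cos(pi/19) + 1) ≤ 10: both strict.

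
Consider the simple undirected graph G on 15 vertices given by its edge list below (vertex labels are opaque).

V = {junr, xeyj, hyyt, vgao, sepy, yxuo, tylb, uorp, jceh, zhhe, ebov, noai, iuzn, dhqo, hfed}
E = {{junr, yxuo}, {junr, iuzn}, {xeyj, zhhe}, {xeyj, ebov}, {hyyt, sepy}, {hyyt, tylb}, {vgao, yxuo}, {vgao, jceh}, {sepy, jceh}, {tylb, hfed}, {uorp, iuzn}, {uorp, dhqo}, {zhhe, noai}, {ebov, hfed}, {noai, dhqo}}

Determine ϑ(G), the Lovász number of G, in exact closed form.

Vertex uorp has 2 neighbors: iuzn, dhqo.
N(noai) = {zhhe, dhqo}, |N(noai)| = 2.
N(xeyj) = {zhhe, ebov}, |N(xeyj)| = 2.
N(jceh) = {vgao, sepy}, |N(jceh)| = 2.
2-regular, N=15; the odd cycle C_{15}.
A has 8 distinct eigenvalues ≈ [2.0, 1.82709, 1.33826, 0.61803, -0.20906, -1.0, -1.61803, -1.9563].
Lovász (edge-transitive): ϑ = −15·(-2*cos(pi/15))/((2)−(-2*cos(pi/15))) = 15*cos(pi/15)/(cos(pi/15) + 1).
≈ 7.41714825 (to 8 d.p.).
Lovász sandwich 7 ≤ 15*cos(pi/15)/(cos(pi/15) + 1) ≤ 8: both strict.

15*cos(pi/15)/(cos(pi/15) + 1)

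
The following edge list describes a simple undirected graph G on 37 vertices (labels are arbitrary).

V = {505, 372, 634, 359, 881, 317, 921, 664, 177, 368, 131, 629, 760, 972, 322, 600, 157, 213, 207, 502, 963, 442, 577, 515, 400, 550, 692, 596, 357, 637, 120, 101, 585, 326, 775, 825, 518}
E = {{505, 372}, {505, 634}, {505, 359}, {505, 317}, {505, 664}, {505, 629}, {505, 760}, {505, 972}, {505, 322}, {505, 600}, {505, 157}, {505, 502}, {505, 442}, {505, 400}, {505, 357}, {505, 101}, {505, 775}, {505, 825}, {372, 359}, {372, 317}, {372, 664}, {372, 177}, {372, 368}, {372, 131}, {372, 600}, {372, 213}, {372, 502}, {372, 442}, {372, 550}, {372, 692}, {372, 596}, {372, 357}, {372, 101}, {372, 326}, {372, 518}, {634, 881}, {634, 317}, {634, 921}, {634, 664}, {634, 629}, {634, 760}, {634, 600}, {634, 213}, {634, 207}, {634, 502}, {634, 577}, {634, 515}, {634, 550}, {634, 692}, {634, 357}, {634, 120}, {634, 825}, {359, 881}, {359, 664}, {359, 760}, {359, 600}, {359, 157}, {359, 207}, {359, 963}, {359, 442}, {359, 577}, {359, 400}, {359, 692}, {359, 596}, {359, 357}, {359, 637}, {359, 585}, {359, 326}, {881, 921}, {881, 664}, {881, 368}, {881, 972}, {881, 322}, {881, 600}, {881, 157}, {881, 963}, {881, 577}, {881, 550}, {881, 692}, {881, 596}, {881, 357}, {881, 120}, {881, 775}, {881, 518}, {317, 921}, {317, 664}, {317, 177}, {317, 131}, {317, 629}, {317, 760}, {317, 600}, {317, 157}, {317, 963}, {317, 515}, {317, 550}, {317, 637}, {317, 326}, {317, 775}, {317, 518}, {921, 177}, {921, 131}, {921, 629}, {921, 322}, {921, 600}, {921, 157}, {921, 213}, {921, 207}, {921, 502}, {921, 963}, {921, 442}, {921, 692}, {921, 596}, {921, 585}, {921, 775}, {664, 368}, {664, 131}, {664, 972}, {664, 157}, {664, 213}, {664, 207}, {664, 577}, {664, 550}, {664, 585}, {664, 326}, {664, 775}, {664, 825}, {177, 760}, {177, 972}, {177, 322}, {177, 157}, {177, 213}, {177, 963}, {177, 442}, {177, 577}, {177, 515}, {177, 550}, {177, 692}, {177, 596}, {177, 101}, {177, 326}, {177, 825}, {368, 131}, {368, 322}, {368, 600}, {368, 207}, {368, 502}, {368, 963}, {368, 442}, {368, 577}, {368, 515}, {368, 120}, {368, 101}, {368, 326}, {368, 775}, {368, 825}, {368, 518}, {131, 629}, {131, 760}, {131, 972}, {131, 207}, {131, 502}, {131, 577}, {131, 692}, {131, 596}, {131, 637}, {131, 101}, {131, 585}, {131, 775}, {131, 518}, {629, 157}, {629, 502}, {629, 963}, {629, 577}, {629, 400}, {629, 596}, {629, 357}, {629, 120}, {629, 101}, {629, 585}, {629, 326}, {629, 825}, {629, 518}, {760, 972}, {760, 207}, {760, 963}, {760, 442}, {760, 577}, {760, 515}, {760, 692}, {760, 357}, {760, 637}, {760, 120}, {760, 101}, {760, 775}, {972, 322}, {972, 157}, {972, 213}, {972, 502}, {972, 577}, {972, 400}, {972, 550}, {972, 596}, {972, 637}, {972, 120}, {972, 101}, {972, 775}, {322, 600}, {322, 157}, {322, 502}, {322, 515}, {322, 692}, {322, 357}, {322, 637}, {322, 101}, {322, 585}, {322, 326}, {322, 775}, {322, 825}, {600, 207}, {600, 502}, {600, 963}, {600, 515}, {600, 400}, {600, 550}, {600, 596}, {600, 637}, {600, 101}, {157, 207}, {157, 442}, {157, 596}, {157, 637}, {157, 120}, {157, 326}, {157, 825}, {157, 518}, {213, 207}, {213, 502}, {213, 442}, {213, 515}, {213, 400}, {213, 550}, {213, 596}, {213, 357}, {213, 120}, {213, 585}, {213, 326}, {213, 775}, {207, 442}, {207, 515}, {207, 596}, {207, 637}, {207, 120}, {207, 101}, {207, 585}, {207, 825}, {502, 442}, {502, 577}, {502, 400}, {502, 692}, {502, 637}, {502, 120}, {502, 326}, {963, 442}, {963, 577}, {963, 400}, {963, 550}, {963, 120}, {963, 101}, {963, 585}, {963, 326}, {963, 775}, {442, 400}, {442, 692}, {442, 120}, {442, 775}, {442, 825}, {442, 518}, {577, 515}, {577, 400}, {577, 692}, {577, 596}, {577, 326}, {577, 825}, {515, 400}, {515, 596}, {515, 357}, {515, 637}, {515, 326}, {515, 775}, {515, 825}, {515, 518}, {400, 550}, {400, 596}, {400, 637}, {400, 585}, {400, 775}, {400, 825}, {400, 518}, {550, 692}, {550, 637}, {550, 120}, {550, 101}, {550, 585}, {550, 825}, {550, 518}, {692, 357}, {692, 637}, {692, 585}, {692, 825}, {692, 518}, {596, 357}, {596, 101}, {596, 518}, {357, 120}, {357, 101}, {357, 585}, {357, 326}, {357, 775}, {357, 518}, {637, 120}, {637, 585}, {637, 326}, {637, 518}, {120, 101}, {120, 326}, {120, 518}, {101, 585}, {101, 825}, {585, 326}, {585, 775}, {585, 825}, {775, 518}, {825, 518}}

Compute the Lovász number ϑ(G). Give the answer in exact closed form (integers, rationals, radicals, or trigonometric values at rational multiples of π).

sqrt(37)

Vertex 213 has 18 neighbors: 372, 634, 921, 664, 177, 972, 207, 502, 442, 515, 400, 550, 596, 357, 120, 585, 326, 775.
deg(600) = 18; N(600) = {505, 372, 634, 359, 881, 317, 921, 368, 322, 207, 502, 963, 515, 400, 550, 596, 637, 101}.
deg(518) = 18; N(518) = {372, 881, 317, 368, 131, 629, 157, 442, 515, 400, 550, 692, 596, 357, 637, 120, 775, 825}.
deg(505) = 18; N(505) = {372, 634, 359, 317, 664, 629, 760, 972, 322, 600, 157, 502, 442, 400, 357, 101, 775, 825}.
deg(v) = 18 for all v (|V|=37); SR(37,18,8,9) — a Paley graph.
Distinct eigenvalues (to 3 d.p.): [18.0, 2.541, -3.541].
With N=37: ϑ(G) = 37·(-(-sqrt(37)/2 - 1/2))/(18−(-sqrt(37)/2 - 1/2)) = sqrt(37).
ϑ(G) ≈ 6.0828.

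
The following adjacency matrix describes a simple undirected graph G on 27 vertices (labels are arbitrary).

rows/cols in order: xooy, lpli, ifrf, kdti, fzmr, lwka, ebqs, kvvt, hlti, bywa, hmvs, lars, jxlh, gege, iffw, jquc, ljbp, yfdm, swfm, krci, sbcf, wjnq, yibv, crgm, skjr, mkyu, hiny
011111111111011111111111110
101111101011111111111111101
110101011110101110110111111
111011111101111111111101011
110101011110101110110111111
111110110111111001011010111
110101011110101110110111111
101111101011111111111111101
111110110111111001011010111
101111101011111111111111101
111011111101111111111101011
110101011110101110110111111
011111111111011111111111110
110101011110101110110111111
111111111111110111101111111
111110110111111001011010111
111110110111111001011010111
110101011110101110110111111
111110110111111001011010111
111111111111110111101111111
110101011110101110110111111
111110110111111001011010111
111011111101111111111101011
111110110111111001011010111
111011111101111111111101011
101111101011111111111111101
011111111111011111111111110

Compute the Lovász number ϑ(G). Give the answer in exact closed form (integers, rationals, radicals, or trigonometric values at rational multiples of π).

7

N(gege) = {xooy, lpli, kdti, lwka, kvvt, hlti, bywa, hmvs, jxlh, iffw, jquc, ljbp, swfm, krci, wjnq, yibv, crgm, skjr, mkyu, hiny}, |N(gege)| = 20.
Vertex hlti has 20 neighbors: xooy, lpli, ifrf, kdti, fzmr, ebqs, kvvt, bywa, hmvs, lars, jxlh, gege, iffw, yfdm, krci, sbcf, yibv, skjr, mkyu, hiny.
Vertex wjnq has 20 neighbors: xooy, lpli, ifrf, kdti, fzmr, ebqs, kvvt, bywa, hmvs, lars, jxlh, gege, iffw, yfdm, krci, sbcf, yibv, skjr, mkyu, hiny.
Vertex swfm has 20 neighbors: xooy, lpli, ifrf, kdti, fzmr, ebqs, kvvt, bywa, hmvs, lars, jxlh, gege, iffw, yfdm, krci, sbcf, yibv, skjr, mkyu, hiny.
Complete multipartite on [7, 7, 4, 4, 3, 2]: sandwich collapses at ϑ=7.
ϑ(G) ≈ 7.00000.
7 ≤ 7 ≤ 7: collapsed.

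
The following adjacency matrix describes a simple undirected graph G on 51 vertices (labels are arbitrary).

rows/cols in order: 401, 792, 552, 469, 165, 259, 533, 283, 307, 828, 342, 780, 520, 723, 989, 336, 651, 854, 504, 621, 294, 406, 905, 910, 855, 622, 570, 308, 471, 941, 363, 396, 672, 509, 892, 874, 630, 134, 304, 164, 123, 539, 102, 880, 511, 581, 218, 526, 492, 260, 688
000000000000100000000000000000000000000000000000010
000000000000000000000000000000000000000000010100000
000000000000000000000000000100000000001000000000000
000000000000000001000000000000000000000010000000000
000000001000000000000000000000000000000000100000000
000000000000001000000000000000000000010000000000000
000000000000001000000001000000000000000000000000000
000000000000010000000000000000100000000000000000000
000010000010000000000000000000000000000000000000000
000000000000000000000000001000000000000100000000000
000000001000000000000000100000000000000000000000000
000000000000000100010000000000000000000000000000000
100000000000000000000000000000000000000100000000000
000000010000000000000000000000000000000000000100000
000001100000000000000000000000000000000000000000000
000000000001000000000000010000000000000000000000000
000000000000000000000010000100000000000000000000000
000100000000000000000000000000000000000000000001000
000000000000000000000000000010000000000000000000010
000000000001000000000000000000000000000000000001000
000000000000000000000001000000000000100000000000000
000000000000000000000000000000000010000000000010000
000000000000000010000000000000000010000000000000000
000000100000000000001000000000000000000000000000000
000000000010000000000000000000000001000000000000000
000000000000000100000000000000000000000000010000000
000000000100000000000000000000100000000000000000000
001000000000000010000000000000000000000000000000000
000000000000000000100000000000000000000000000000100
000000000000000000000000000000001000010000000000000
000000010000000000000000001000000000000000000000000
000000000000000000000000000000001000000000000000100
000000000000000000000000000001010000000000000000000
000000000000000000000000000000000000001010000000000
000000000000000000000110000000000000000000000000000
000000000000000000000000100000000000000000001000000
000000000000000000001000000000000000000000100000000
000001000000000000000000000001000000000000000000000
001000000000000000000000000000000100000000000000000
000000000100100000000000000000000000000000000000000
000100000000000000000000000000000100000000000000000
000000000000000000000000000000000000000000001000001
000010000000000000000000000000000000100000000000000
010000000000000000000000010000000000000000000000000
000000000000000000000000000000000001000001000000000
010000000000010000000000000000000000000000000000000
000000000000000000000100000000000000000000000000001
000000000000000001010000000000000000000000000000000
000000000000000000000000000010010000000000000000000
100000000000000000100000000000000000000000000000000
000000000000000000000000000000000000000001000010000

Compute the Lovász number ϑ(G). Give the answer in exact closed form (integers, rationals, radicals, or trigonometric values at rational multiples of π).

deg(989) = 2; N(989) = {259, 533}.
Vertex 828 has 2 neighbors: 570, 164.
Vertex 102 has 2 neighbors: 165, 630.
Vertex 336 has 2 neighbors: 780, 622.
51-vertex 2-regular graph: this is C_{51}, the 51-cycle.
A has 26 distinct eigenvalues ≈ [2.0, 1.9848, 1.9396, 1.8649, 1.762, 1.6324, 1.478, 1.3012, 1.1047, 0.8915, 0.6647, 0.4279, 0.1845, -0.0616, -0.3068, -0.5473, -0.7796, -1.0, -1.2053, -1.3923, -1.5582, -1.7004, -1.8169, -1.9059, -1.9659, -1.9962].
With N=51: ϑ(G) = 51·(-(-1)*2*cos(pi/51))/(2−(-2*cos(pi/51))) = 51*cos(pi/51)/(cos(pi/51) + 1).
Numerically 25.475794486.
Lovász sandwich 25 ≤ 51*cos(pi/51)/(cos(pi/51) + 1) ≤ 26: both strict.

51*cos(pi/51)/(cos(pi/51) + 1)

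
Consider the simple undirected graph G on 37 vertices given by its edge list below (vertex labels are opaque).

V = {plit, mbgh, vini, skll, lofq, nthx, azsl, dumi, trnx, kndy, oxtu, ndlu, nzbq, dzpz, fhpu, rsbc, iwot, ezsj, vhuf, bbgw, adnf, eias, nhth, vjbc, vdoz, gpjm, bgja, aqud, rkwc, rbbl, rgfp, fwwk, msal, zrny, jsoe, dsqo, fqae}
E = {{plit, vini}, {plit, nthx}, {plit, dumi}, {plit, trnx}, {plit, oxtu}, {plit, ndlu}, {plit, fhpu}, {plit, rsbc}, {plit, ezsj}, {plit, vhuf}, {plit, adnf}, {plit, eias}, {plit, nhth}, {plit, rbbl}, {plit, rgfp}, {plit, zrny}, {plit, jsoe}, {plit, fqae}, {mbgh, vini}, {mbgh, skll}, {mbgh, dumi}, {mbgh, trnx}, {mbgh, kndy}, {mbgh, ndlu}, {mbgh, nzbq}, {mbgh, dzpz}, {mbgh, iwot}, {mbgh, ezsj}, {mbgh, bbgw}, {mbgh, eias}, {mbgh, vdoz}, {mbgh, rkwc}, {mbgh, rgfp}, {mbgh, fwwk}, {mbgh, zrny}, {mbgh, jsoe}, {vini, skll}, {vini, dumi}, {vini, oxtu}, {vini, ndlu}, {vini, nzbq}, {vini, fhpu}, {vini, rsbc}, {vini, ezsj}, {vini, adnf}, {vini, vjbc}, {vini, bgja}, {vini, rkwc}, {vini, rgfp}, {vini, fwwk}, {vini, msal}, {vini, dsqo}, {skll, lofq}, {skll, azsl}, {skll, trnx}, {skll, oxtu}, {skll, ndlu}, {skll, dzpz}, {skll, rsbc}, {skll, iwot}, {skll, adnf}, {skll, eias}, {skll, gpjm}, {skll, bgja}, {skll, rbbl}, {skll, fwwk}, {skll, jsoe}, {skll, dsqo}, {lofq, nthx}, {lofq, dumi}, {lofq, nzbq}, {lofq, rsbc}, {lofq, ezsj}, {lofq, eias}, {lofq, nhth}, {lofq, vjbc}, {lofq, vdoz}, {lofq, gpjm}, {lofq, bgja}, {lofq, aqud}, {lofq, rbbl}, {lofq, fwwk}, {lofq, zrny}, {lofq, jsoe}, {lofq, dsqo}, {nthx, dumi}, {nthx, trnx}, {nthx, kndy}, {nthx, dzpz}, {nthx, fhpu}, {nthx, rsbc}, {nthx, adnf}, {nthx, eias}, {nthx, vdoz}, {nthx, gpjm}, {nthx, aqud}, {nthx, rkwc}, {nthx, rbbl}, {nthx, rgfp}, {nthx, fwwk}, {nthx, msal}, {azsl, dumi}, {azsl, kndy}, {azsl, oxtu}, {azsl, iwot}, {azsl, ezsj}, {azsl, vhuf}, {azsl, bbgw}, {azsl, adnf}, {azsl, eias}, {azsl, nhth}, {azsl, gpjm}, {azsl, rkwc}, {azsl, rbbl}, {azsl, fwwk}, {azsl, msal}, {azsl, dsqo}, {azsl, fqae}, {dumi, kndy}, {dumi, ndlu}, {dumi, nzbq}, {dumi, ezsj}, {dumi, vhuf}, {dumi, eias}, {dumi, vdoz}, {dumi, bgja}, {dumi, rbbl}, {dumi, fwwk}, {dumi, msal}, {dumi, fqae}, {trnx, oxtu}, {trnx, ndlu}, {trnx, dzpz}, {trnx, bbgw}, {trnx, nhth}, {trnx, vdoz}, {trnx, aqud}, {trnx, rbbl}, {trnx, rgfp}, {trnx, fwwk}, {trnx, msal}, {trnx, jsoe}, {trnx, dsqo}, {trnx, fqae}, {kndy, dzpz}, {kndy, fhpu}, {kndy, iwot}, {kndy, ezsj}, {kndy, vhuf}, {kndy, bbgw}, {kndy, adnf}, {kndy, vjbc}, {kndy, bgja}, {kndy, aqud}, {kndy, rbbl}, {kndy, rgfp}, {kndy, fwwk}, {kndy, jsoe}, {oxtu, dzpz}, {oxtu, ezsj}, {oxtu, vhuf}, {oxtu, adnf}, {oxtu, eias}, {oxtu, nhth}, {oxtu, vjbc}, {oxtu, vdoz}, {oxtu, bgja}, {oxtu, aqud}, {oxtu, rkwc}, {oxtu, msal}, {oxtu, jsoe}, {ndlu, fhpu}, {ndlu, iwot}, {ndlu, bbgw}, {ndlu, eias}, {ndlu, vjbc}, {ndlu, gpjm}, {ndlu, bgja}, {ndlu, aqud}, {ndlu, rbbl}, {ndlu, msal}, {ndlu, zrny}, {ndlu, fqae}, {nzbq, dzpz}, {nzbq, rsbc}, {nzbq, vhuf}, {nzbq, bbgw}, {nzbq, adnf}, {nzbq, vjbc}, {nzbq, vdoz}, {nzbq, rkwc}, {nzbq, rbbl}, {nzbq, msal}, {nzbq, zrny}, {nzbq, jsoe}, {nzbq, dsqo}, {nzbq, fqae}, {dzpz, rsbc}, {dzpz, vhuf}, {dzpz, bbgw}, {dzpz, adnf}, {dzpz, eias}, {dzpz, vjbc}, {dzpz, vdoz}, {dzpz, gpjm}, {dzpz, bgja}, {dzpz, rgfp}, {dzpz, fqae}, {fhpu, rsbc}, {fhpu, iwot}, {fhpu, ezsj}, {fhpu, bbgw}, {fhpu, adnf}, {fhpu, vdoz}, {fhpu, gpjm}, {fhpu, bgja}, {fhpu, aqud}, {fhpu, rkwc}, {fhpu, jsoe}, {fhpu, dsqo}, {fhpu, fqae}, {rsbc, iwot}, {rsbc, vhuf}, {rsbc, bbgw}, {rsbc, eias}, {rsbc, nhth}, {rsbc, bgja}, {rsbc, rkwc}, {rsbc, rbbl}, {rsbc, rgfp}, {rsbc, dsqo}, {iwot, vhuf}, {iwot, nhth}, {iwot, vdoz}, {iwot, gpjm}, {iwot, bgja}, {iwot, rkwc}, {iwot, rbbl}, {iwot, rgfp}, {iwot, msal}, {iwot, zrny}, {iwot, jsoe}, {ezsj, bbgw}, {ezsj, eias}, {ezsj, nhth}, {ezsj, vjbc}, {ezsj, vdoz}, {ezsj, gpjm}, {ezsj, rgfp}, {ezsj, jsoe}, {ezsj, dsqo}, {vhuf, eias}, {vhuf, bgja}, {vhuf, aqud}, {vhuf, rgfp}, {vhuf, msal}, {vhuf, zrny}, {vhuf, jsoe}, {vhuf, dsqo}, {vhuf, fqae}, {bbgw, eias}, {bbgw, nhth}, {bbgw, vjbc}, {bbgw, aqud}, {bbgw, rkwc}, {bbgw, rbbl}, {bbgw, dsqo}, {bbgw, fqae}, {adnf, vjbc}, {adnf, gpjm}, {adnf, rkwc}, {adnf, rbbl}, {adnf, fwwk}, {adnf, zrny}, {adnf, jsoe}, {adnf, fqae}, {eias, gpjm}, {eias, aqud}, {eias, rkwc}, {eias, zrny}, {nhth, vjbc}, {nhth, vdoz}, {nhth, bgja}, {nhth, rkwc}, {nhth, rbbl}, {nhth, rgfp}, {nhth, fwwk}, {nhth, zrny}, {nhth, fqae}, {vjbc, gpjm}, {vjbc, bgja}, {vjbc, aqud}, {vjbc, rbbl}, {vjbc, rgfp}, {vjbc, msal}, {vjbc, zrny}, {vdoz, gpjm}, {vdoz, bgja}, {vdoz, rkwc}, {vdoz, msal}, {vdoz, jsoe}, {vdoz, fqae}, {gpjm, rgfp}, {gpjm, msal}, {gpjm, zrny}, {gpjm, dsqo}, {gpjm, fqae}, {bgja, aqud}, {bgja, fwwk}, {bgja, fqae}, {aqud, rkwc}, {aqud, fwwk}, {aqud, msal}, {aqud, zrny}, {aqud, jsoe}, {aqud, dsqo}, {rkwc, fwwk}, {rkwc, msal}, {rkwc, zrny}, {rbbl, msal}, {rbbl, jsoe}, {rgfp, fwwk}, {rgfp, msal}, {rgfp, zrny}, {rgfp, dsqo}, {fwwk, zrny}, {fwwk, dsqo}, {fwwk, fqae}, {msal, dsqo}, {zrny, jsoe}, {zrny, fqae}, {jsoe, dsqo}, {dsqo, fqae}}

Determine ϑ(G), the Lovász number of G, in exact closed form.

sqrt(37)

Vertex dsqo has 18 neighbors: vini, skll, lofq, azsl, trnx, nzbq, fhpu, rsbc, ezsj, vhuf, bbgw, gpjm, aqud, rgfp, fwwk, msal, jsoe, fqae.
deg(jsoe) = 18; N(jsoe) = {plit, mbgh, skll, lofq, trnx, kndy, oxtu, nzbq, fhpu, iwot, ezsj, vhuf, adnf, vdoz, aqud, rbbl, zrny, dsqo}.
N(kndy) = {mbgh, nthx, azsl, dumi, dzpz, fhpu, iwot, ezsj, vhuf, bbgw, adnf, vjbc, bgja, aqud, rbbl, rgfp, fwwk, jsoe}, |N(kndy)| = 18.
Vertex trnx has 18 neighbors: plit, mbgh, skll, nthx, oxtu, ndlu, dzpz, bbgw, nhth, vdoz, aqud, rbbl, rgfp, fwwk, msal, jsoe, dsqo, fqae.
G on 37 vertices is 18-regular; Paley(37): SR with (k,λ,μ)=(18,8,9).
spec(A) ≈ [18.0, 2.541381, -3.541381] (distinct, 6 d.p.).
λ_max=18, λ_min=-sqrt(37)/2 - 1/2; ϑ = −37·λ_min/(λ_max−λ_min) = sqrt(37).
≈ 6.082763 (to 6 d.p.).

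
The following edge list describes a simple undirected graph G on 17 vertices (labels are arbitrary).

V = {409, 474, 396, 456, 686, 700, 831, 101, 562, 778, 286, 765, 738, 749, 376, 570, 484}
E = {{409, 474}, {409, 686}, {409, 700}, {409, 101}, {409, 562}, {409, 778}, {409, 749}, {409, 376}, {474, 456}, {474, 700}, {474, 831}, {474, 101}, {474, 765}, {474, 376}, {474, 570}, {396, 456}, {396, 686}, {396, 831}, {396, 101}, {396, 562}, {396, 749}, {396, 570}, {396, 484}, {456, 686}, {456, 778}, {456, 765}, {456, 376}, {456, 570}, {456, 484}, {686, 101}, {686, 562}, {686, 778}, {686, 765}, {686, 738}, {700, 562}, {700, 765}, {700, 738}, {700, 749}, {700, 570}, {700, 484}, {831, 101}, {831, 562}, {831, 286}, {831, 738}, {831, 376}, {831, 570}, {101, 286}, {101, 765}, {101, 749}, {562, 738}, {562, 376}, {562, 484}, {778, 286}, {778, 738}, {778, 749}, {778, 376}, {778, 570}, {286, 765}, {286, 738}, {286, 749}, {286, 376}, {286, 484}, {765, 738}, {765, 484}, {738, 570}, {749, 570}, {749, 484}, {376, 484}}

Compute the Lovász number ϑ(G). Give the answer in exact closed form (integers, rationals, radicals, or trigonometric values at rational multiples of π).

deg(749) = 8; N(749) = {409, 396, 700, 101, 778, 286, 570, 484}.
N(396) = {456, 686, 831, 101, 562, 749, 570, 484}, |N(396)| = 8.
deg(686) = 8; N(686) = {409, 396, 456, 101, 562, 778, 765, 738}.
Vertex 765 has 8 neighbors: 474, 456, 686, 700, 101, 286, 738, 484.
17-vertex 8-regular graph: strongly regular (17,8,3,4).
A has 3 distinct eigenvalues ≈ [8.0, 1.5616, -2.5616].
With N=17: ϑ(G) = 17·(-(-sqrt(17)/2 - 1/2))/(8−(-sqrt(17)/2 - 1/2)) = sqrt(17).
≈ 4.1231056 (to 7 d.p.).

sqrt(17)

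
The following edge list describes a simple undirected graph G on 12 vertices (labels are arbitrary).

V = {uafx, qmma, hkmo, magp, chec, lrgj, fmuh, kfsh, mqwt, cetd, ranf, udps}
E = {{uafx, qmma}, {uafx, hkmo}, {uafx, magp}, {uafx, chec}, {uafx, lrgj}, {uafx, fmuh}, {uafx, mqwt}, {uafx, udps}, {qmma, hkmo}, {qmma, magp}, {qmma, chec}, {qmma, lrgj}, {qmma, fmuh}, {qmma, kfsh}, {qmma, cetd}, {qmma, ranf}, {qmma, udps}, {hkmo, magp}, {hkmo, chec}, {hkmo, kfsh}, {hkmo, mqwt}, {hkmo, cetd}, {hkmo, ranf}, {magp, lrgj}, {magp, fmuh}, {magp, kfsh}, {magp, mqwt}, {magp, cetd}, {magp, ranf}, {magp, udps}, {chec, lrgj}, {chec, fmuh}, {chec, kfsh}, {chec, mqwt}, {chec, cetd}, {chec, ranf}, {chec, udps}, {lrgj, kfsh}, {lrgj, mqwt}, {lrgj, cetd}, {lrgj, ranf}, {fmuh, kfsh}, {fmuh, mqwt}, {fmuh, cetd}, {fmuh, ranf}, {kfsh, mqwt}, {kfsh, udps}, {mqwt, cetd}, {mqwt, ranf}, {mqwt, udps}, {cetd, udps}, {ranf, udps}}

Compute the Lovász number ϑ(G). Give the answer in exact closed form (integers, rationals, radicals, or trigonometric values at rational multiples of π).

4

Vertex chec has 10 neighbors: uafx, qmma, hkmo, lrgj, fmuh, kfsh, mqwt, cetd, ranf, udps.
deg(mqwt) = 10; N(mqwt) = {uafx, hkmo, magp, chec, lrgj, fmuh, kfsh, cetd, ranf, udps}.
deg(fmuh) = 8; N(fmuh) = {uafx, qmma, magp, chec, kfsh, mqwt, cetd, ranf}.
deg(qmma) = 10; N(qmma) = {uafx, hkmo, magp, chec, lrgj, fmuh, kfsh, cetd, ranf, udps}.
G = K_{4,4,2,2}: α = 4 = χ(Ḡ), so ϑ = 4.
ϑ(G) ≈ 4.00000.
Lovász sandwich 4 ≤ 4 ≤ 4: collapsed.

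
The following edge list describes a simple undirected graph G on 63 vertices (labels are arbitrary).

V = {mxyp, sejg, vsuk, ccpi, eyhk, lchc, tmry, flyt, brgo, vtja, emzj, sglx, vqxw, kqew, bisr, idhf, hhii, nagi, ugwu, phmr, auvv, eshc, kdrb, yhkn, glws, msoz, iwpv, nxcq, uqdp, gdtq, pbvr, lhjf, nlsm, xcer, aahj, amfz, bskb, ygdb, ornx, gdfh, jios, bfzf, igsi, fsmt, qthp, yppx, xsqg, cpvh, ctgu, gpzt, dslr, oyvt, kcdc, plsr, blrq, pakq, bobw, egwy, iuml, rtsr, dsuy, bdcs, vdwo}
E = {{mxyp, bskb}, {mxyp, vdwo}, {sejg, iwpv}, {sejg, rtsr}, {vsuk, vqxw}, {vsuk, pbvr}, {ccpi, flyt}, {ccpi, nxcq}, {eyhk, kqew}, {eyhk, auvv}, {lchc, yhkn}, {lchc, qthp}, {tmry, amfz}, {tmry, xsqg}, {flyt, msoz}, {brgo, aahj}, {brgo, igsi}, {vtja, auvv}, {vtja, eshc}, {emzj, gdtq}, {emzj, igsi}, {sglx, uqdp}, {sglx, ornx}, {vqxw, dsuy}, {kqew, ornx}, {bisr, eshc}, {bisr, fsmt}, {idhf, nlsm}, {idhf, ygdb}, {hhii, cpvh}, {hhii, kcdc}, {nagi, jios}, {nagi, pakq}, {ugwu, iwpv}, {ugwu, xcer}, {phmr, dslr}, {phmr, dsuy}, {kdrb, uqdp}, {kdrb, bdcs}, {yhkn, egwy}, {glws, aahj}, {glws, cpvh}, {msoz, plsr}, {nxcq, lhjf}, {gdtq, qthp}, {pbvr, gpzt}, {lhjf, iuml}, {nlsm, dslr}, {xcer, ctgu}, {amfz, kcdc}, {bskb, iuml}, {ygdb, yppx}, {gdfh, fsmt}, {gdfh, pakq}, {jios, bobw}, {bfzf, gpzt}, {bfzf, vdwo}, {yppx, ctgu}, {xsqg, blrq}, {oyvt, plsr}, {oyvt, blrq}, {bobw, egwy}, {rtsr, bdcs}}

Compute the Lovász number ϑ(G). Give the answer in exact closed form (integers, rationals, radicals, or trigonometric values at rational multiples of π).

N(msoz) = {flyt, plsr}, |N(msoz)| = 2.
N(nagi) = {jios, pakq}, |N(nagi)| = 2.
N(vqxw) = {vsuk, dsuy}, |N(vqxw)| = 2.
deg(gdfh) = 2; N(gdfh) = {fsmt, pakq}.
deg(v) = 2 for all v (|V|=63); a single 63-cycle (edge-transitive).
The 32 distinct eigenvalues: [2.0, 1.9901, 1.9603, 1.9111, 1.843, 1.7564, 1.6525, 1.5321, 1.3965, 1.247, 1.0851, 0.9124, 0.7307, 0.5417, 0.3473, 0.1495, -0.0499, -0.2487, -0.445, -0.637, -0.8226, -1.0, -1.1675, -1.3234, -1.4661, -1.5943, -1.7066, -1.8019, -1.8794, -1.9382, -1.9777, -1.9975].
With N=63: ϑ(G) = 63·(-(-1)*2*cos(pi/63))/(2−(-2*cos(pi/63))) = 63*cos(pi/63)/(cos(pi/63) + 1).
≈ 31.48041 (to 5 d.p.).
Sandwich: α(G)=31 ≤ ϑ(G)=63*cos(pi/63)/(cos(pi/63) + 1) ≤ χ(Ḡ)=32 (both strict).

63*cos(pi/63)/(cos(pi/63) + 1)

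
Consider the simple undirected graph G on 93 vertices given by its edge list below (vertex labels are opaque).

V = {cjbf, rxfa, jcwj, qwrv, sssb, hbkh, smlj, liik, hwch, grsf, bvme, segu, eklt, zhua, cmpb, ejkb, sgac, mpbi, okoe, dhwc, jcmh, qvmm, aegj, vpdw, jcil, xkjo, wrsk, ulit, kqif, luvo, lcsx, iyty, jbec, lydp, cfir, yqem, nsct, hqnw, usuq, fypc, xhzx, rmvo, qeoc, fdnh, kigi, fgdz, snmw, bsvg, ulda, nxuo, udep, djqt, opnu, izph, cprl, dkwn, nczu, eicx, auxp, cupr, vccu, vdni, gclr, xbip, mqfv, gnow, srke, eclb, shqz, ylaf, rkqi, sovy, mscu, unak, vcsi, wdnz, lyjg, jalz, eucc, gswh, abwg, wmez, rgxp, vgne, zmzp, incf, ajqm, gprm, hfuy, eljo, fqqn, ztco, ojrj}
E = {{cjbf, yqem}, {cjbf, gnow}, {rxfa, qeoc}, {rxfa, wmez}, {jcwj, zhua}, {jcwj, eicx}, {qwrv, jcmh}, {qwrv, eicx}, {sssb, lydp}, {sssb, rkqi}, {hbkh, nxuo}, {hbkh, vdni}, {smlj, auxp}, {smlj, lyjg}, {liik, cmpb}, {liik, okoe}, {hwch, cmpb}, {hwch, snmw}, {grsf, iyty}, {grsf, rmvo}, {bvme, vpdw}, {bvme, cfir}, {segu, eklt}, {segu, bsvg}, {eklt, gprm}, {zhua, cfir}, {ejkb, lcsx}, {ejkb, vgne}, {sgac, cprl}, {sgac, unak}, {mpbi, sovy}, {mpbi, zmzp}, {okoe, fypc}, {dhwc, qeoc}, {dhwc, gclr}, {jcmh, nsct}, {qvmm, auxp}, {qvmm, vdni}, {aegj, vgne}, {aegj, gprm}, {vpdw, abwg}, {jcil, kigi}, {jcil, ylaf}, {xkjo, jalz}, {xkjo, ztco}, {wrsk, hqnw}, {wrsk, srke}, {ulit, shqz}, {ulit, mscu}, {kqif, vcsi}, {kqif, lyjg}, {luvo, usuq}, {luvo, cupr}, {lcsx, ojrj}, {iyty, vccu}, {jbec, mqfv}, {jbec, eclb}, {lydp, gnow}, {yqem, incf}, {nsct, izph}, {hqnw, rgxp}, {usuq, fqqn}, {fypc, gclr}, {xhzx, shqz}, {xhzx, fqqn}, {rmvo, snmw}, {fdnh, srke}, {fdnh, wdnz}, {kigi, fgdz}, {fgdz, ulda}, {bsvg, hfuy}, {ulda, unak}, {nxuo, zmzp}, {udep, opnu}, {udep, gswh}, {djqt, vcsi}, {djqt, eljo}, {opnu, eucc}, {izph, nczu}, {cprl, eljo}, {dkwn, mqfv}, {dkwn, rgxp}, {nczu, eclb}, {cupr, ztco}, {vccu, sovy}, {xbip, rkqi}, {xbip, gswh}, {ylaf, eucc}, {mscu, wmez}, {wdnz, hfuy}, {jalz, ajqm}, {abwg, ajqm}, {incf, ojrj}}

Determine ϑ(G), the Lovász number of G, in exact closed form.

Vertex rkqi has 2 neighbors: sssb, xbip.
N(xhzx) = {shqz, fqqn}, |N(xhzx)| = 2.
deg(jbec) = 2; N(jbec) = {mqfv, eclb}.
Vertex iyty has 2 neighbors: grsf, vccu.
deg(v) = 2 for all v (|V|=93); a single 93-cycle (edge-transitive).
The 47 distinct eigenvalues: [2.0, 1.995, 1.982, 1.959, 1.927, 1.887, 1.838, 1.78, 1.715, 1.642, 1.561, 1.473, 1.378, 1.277, 1.17, 1.058, 0.941, 0.82, 0.695, 0.566, 0.436, 0.303, 0.169, 0.034, -0.101, -0.236, -0.369, -0.501, -0.631, -0.758, -0.881, -1.0, -1.115, -1.224, -1.328, -1.426, -1.518, -1.602, -1.679, -1.749, -1.81, -1.864, -1.908, -1.944, -1.972, -1.99, -1.999].
λ_max=2, λ_min=-2*cos(pi/93); ϑ = −93·λ_min/(λ_max−λ_min) = 93*cos(pi/93)/(cos(pi/93) + 1).
≈ 46.486731879 (to 9 d.p.).
Sandwich: α(G)=46 ≤ ϑ(G)=93*cos(pi/93)/(cos(pi/93) + 1) ≤ χ(Ḡ)=47 (both strict).

93*cos(pi/93)/(cos(pi/93) + 1)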